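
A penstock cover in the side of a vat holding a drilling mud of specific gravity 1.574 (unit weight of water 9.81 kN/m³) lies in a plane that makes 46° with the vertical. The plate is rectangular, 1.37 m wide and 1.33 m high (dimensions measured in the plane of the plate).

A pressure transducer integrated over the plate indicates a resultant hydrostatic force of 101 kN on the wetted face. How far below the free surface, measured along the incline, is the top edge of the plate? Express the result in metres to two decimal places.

y_top ≈ 4.50 m

γ = 1.574 × 9.81 = 15.44094 kN/m³.
A = 1.37 × 1.33 = 1.8221 m².
From F = γ·h_c·A, the centroid depth is h_c = 101/(15.44094 × 1.8221) = 3.58984 m.
The plate makes 46° with the vertical, i.e. θ = 90° − 46° = 44° to the horizontal. Measuring y along the incline from the free-surface line, vertical depth h = y·sinθ with sinθ = 0.694658.
Along the incline, y_c = h_c/sinθ = 3.58984/0.694658 = 5.16778 m.
The centroid lies 1.33/2 = 0.665 m below the top edge, so the top edge sits at y_top = 5.16778 − 0.665 = 4.50278 m along the incline.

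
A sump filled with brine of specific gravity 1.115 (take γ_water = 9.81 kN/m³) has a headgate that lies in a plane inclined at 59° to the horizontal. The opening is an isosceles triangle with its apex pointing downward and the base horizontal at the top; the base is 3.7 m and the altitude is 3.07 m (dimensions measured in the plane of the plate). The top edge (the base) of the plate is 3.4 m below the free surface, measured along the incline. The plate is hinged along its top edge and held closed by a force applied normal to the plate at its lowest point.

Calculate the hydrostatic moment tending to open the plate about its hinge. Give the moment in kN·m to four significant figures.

γ = 1.115 × 9.81 = 10.93815 kN/m³.
Let θ = 59° be the plate's angle to the horizontal; measure y along the incline from where the plane meets the free surface. Vertical depth h = y·sinθ with sinθ = 0.857167.
With the apex down, the centroid sits h/3 = 3.07/3 = 1.02333 m below the base (the top edge), so y_c = 3.4 + 1.02333 = 4.42333 m and h_c = 4.42333 × 0.857167 = 3.79153 m.
A = ½ × 3.7 × 3.07 = 5.6795 m².
Resultant F = γ·h_c·A = 10.93815 × 3.79153 × 5.6795 = 235.542 kN.
I_c = b·h³/36 = 3.7 × 3.07³/36 = 2.97382 m⁴.
Centre of pressure: y_p = y_c + I_c/(y_c·A) = 4.42333 + 2.97382/(4.42333 × 5.6795) = 4.42333 + 0.118374 = 4.5417 m along the plane.
The resultant acts 1.02333 + 0.118374 = 1.1417 m (along the plate) below the hinge at the top edge, so the moment about the hinge is M = F × 1.1417 = 235.542 × 1.1417 = 268.918 kN·m.

M ≈ 268.9 kN·m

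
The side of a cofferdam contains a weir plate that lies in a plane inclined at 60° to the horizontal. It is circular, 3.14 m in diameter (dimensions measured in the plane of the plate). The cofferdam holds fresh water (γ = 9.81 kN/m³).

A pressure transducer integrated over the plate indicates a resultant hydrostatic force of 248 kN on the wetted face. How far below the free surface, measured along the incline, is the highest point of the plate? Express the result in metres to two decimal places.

y_top ≈ 2.20 m

γ = 9.81 kN/m³.
A = π(1.57)² = 7.74371 m².
From F = γ·h_c·A, the centroid depth is h_c = 248/(9.81 × 7.74371) = 3.26463 m.
Let θ = 60° be the plate's angle to the horizontal; measure y along the incline from where the plane meets the free surface. Vertical depth h = y·sinθ with sinθ = 0.866025.
Along the incline, y_c = h_c/sinθ = 3.26463/0.866025 = 3.76967 m.
The centroid is at the centre, 1.57 m below the top of the plate, so the highest point sits at y_top = 3.76967 − 1.57 = 2.19967 m along the incline.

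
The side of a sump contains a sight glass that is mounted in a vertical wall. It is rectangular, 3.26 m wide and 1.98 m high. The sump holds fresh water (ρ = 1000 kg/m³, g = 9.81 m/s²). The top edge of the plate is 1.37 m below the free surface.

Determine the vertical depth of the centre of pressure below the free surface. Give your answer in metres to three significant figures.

h_p = 2.50 m

γ = ρg = 1000 × 9.81 = 9810 N/m³ = 9.81 kN/m³.
The centroid lies 1.98/2 = 0.99 m below the top edge, so the centroid depth is h_c = 1.37 + 0.99 = 2.36 m.
A = 3.26 × 1.98 = 6.4548 m².
Resultant F = γ·h_c·A = 9.81 × 2.36 × 6.4548 = 149.439 kN.
I_c = b·h³/12 = 3.26 × 1.98³/12 = 2.10878 m⁴.
Centre of pressure: y_p = y_c + I_c/(y_c·A) = 2.36 + 2.10878/(2.36 × 6.4548) = 2.36 + 0.138432 = 2.49843 m along the plane.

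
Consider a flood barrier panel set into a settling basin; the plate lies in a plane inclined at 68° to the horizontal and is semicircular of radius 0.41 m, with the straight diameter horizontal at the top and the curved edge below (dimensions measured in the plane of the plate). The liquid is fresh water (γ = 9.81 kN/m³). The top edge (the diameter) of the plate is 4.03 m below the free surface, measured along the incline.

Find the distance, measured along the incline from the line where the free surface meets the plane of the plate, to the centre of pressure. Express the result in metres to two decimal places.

y_p = 4.21 m

γ = 9.81 kN/m³.
Let θ = 68° be the plate's angle to the horizontal; measure y along the incline from where the plane meets the free surface. Vertical depth h = y·sinθ with sinθ = 0.927184.
The centroid of a semicircle lies 4r/(3π) = 0.174009 m from the diameter, here below the top edge, so y_c = 4.03 + 0.174009 = 4.20401 m and h_c = 4.20401 × 0.927184 = 3.89789 m.
A = πr²/2 = π × 0.41²/2 = 0.264051 m².
Resultant F = γ·h_c·A = 9.81 × 3.89789 × 0.264051 = 10.0969 kN.
I_c = (π/8 − 8/(9π))·r⁴ = 0.109757 × 0.41⁴ = 0.00310147 m⁴.
Centre of pressure: y_p = y_c + I_c/(y_c·A) = 4.20401 + 0.00310147/(4.20401 × 0.264051) = 4.20401 + 0.00279393 = 4.2068 m along the plane.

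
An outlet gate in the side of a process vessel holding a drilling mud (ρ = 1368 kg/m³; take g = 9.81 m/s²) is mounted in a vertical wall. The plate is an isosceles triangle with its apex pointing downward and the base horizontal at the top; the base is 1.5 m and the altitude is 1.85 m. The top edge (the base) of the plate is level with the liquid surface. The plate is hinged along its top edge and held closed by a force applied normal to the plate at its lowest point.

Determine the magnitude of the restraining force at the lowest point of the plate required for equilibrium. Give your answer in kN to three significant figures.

P ≈ 5.74 kN

γ = ρg = 1368 × 9.81 / 1000 = 13.42008 kN/m³.
With the apex down, the centroid sits h/3 = 1.85/3 = 0.616667 m below the base (the top edge), so the centroid depth is h_c = 0.616667 m.
A = ½ × 1.5 × 1.85 = 1.3875 m².
Resultant F = γ·h_c·A = 13.42008 × 0.616667 × 1.3875 = 11.4826 kN.
I_c = b·h³/36 = 1.5 × 1.85³/36 = 0.263818 m⁴.
Centre of pressure: y_p = y_c + I_c/(y_c·A) = 0.616667 + 0.263818/(0.616667 × 1.3875) = 0.616667 + 0.308334 = 0.925001 m along the plane.
The resultant acts 0.616667 + 0.308334 = 0.925001 m (along the plate) below the hinge at the top edge, so the moment about the hinge is M = F × 0.925001 = 11.4826 × 0.925001 = 10.6214 kN·m.
A normal force at the bottom, 1.85 m from the hinge, must supply this moment: P = 10.6214/1.85 = 5.7413 kN.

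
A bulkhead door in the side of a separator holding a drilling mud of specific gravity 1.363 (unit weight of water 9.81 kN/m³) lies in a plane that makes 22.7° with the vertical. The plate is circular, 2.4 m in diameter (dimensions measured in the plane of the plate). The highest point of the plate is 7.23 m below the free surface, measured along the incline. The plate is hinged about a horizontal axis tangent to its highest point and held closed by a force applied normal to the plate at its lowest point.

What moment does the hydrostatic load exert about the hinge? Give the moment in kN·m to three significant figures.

M ≈ 585 kN·m

γ = 1.363 × 9.81 = 13.37103 kN/m³.
The plate makes 22.7° with the vertical, i.e. θ = 90° − 22.7° = 67.3° to the horizontal. Measuring y along the incline from the free-surface line, vertical depth h = y·sinθ with sinθ = 0.922538.
The centroid is at the centre, 1.2 m below the top of the plate, so y_c = 7.23 + 1.2 = 8.43 m and h_c = 8.43 × 0.922538 = 7.777 m.
A = π(1.2)² = 4.52389 m².
Resultant F = γ·h_c·A = 13.37103 × 7.777 × 4.52389 = 470.423 kN.
I_c = πr⁴/4 = π × 1.2⁴/4 = 1.6286 m⁴.
Centre of pressure: y_p = y_c + I_c/(y_c·A) = 8.43 + 1.6286/(8.43 × 4.52389) = 8.43 + 0.0427046 = 8.4727 m along the plane.
The resultant acts 1.2 + 0.0427046 = 1.2427 m (along the plate) below the hinge at the top edge, so the moment about the hinge is M = F × 1.2427 = 470.423 × 1.2427 = 584.595 kN·m.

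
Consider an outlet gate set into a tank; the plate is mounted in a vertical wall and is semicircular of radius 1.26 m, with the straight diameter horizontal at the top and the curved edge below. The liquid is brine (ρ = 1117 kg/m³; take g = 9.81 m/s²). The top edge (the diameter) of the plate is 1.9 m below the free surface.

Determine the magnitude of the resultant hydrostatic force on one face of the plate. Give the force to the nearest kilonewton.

F ≈ 67 kN

γ = ρg = 1117 × 9.81 / 1000 = 10.95777 kN/m³.
The centroid of a semicircle lies 4r/(3π) = 0.534761 m from the diameter, here below the top edge, so the centroid depth is h_c = 1.9 + 0.534761 = 2.43476 m.
A = πr²/2 = π × 1.26²/2 = 2.4938 m².
Resultant F = γ·h_c·A = 10.95777 × 2.43476 × 2.4938 = 66.5334 kN.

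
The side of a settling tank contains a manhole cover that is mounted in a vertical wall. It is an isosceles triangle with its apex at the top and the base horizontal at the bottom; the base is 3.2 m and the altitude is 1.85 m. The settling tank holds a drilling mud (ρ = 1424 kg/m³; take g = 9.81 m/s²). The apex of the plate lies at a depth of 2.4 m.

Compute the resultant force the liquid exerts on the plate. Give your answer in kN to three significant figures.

γ = ρg = 1424 × 9.81 / 1000 = 13.96944 kN/m³.
With the apex up, the centroid sits 2h/3 = 2 × 1.85/3 = 1.23333 m below the apex, so the centroid depth is h_c = 2.4 + 1.23333 = 3.63333 m.
A = ½ × 3.2 × 1.85 = 2.96 m².
Resultant F = γ·h_c·A = 13.96944 × 3.63333 × 2.96 = 150.237 kN.

F ≈ 150 kN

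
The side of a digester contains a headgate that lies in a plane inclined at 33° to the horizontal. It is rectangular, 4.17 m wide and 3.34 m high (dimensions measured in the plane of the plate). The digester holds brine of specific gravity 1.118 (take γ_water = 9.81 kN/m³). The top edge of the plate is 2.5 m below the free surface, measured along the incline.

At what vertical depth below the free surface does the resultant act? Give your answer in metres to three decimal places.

γ = 1.118 × 9.81 = 10.96758 kN/m³.
Let θ = 33° be the plate's angle to the horizontal; measure y along the incline from where the plane meets the free surface. Vertical depth h = y·sinθ with sinθ = 0.544639.
The centroid lies 3.34/2 = 1.67 m below the top edge, so y_c = 2.5 + 1.67 = 4.17 m and h_c = 4.17 × 0.544639 = 2.27114 m.
A = 4.17 × 3.34 = 13.9278 m².
Resultant F = γ·h_c·A = 10.96758 × 2.27114 × 13.9278 = 346.926 kN.
I_c = b·h³/12 = 4.17 × 3.34³/12 = 12.9477 m⁴.
Centre of pressure: y_p = y_c + I_c/(y_c·A) = 4.17 + 12.9477/(4.17 × 13.9278) = 4.17 + 0.222933 = 4.39293 m along the plane.
Vertically, h_p = y_p·sinθ = 4.39293 × 0.544639 = 2.39256 m.

h_p = 2.393 m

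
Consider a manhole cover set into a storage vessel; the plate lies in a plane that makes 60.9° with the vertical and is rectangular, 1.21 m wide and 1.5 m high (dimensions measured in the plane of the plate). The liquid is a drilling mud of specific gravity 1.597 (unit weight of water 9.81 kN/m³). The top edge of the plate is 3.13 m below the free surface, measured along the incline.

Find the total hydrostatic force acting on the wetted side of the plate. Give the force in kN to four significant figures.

γ = 1.597 × 9.81 = 15.66657 kN/m³.
The plate makes 60.9° with the vertical, i.e. θ = 90° − 60.9° = 29.1° to the horizontal. Measuring y along the incline from the free-surface line, vertical depth h = y·sinθ with sinθ = 0.486335.
The centroid lies 1.5/2 = 0.75 m below the top edge, so y_c = 3.13 + 0.75 = 3.88 m and h_c = 3.88 × 0.486335 = 1.88698 m.
A = 1.21 × 1.5 = 1.815 m².
Resultant F = γ·h_c·A = 15.66657 × 1.88698 × 1.815 = 53.6559 kN.

F ≈ 53.66 kN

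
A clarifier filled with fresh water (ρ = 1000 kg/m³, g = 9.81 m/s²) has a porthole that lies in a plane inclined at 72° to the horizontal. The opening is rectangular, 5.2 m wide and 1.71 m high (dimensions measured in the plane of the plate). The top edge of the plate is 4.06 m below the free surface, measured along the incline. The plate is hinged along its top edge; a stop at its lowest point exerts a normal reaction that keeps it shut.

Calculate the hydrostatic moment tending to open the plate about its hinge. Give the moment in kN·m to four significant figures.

M ≈ 368.8 kN·m

γ = ρg = 1000 × 9.81 = 9810 N/m³ = 9.81 kN/m³.
Let θ = 72° be the plate's angle to the horizontal; measure y along the incline from where the plane meets the free surface. Vertical depth h = y·sinθ with sinθ = 0.951057.
The centroid lies 1.71/2 = 0.855 m below the top edge, so y_c = 4.06 + 0.855 = 4.915 m and h_c = 4.915 × 0.951057 = 4.67445 m.
A = 5.2 × 1.71 = 8.892 m².
Resultant F = γ·h_c·A = 9.81 × 4.67445 × 8.892 = 407.755 kN.
I_c = b·h³/12 = 5.2 × 1.71³/12 = 2.16676 m⁴.
Centre of pressure: y_p = y_c + I_c/(y_c·A) = 4.915 + 2.16676/(4.915 × 8.892) = 4.915 + 0.0495779 = 4.96458 m along the plane.
The resultant acts 0.855 + 0.0495779 = 0.904578 m (along the plate) below the hinge at the top edge, so the moment about the hinge is M = F × 0.904578 = 407.755 × 0.904578 = 368.846 kN·m.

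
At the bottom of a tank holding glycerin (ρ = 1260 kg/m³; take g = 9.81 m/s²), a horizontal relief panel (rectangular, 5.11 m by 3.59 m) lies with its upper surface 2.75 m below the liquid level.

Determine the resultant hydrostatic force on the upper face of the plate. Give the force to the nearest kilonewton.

γ = ρg = 1260 × 9.81 / 1000 = 12.3606 kN/m³.
The plate is horizontal, so pressure is uniform at p = γ·h = 12.3606 × 2.75 = 33.9916 kN/m².
A = 5.11 × 3.59 = 18.3449 m².
F = p·A = 33.9916 × 18.3449 = 623.573 kN.

F ≈ 624 kN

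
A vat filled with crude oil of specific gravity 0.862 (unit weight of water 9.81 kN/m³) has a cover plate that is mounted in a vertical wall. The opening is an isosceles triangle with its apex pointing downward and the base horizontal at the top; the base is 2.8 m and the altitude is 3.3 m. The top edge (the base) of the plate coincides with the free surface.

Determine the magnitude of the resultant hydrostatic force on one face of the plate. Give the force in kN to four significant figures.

γ = 0.862 × 9.81 = 8.45622 kN/m³.
With the apex down, the centroid sits h/3 = 3.3/3 = 1.1 m below the base (the top edge), so the centroid depth is h_c = 1.1 m.
A = ½ × 2.8 × 3.3 = 4.62 m².
Resultant F = γ·h_c·A = 8.45622 × 1.1 × 4.62 = 42.9745 kN.

F ≈ 42.97 kN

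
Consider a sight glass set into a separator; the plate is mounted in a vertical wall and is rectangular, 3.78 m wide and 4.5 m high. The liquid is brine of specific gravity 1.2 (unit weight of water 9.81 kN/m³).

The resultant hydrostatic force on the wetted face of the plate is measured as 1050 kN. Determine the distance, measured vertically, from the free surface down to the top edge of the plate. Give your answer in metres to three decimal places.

d_top ≈ 2.994 m

γ = 1.2 × 9.81 = 11.772 kN/m³.
A = 3.78 × 4.5 = 17.01 m².
From F = γ·h_c·A, the centroid depth is h_c = 1050/(11.772 × 17.01) = 5.24366 m.
The centroid lies 4.5/2 = 2.25 m below the top edge, so the top edge sits at h_top = 5.24366 − 2.25 = 2.99366 m below the surface.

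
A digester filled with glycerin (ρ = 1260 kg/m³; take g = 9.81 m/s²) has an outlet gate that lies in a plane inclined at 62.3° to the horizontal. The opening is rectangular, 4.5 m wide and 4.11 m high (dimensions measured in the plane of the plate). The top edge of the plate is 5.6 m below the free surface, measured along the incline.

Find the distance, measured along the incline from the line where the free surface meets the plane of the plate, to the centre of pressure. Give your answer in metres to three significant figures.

γ = ρg = 1260 × 9.81 / 1000 = 12.3606 kN/m³.
Let θ = 62.3° be the plate's angle to the horizontal; measure y along the incline from where the plane meets the free surface. Vertical depth h = y·sinθ with sinθ = 0.885394.
The centroid lies 4.11/2 = 2.055 m below the top edge, so y_c = 5.6 + 2.055 = 7.655 m and h_c = 7.655 × 0.885394 = 6.77769 m.
A = 4.5 × 4.11 = 18.495 m².
Resultant F = γ·h_c·A = 12.3606 × 6.77769 × 18.495 = 1549.44 kN.
I_c = b·h³/12 = 4.5 × 4.11³/12 = 26.0349 m⁴.
Centre of pressure: y_p = y_c + I_c/(y_c·A) = 7.655 + 26.0349/(7.655 × 18.495) = 7.655 + 0.183889 = 7.83889 m along the plane.

y_p = 7.84 m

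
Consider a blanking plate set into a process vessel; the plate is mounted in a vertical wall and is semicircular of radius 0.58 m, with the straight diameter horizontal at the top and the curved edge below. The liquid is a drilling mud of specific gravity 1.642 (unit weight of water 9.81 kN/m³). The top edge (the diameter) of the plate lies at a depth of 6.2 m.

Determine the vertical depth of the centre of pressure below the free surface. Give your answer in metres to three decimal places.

h_p = 6.450 m

γ = 1.642 × 9.81 = 16.10802 kN/m³.
The centroid of a semicircle lies 4r/(3π) = 0.24616 m from the diameter, here below the top edge, so the centroid depth is h_c = 6.2 + 0.24616 = 6.44616 m.
A = πr²/2 = π × 0.58²/2 = 0.528416 m².
Resultant F = γ·h_c·A = 16.10802 × 6.44616 × 0.528416 = 54.868 kN.
I_c = (π/8 − 8/(9π))·r⁴ = 0.109757 × 0.58⁴ = 0.0124206 m⁴.
Centre of pressure: y_p = y_c + I_c/(y_c·A) = 6.44616 + 0.0124206/(6.44616 × 0.528416) = 6.44616 + 0.00364641 = 6.44981 m along the plane.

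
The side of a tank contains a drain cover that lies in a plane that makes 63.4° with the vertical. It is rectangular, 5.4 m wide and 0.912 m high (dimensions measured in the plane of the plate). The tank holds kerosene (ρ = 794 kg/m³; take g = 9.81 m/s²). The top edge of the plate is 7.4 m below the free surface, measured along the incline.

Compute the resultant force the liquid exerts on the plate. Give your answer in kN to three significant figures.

γ = ρg = 794 × 9.81 / 1000 = 7.78914 kN/m³.
The plate makes 63.4° with the vertical, i.e. θ = 90° − 63.4° = 26.6° to the horizontal. Measuring y along the incline from the free-surface line, vertical depth h = y·sinθ with sinθ = 0.447759.
The centroid lies 0.912/2 = 0.456 m below the top edge, so y_c = 7.4 + 0.456 = 7.856 m and h_c = 7.856 × 0.447759 = 3.51759 m.
A = 5.4 × 0.912 = 4.9248 m².
Resultant F = γ·h_c·A = 7.78914 × 3.51759 × 4.9248 = 134.935 kN.

F ≈ 135 kN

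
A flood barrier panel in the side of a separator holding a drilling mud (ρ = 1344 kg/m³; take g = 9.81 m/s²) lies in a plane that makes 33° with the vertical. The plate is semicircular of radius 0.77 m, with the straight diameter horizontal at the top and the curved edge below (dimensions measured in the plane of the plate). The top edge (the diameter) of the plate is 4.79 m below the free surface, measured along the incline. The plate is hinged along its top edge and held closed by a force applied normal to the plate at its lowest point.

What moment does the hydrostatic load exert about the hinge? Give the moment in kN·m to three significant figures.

M ≈ 17.6 kN·m

γ = ρg = 1344 × 9.81 / 1000 = 13.18464 kN/m³.
The plate makes 33° with the vertical, i.e. θ = 90° − 33° = 57° to the horizontal. Measuring y along the incline from the free-surface line, vertical depth h = y·sinθ with sinθ = 0.838671.
The centroid of a semicircle lies 4r/(3π) = 0.326798 m from the diameter, here below the top edge, so y_c = 4.79 + 0.326798 = 5.1168 m and h_c = 5.1168 × 0.838671 = 4.29131 m.
A = πr²/2 = π × 0.77²/2 = 0.931325 m².
Resultant F = γ·h_c·A = 13.18464 × 4.29131 × 0.931325 = 52.6938 kN.
I_c = (π/8 − 8/(9π))·r⁴ = 0.109757 × 0.77⁴ = 0.0385829 m⁴.
Centre of pressure: y_p = y_c + I_c/(y_c·A) = 5.1168 + 0.0385829/(5.1168 × 0.931325) = 5.1168 + 0.00809646 = 5.1249 m along the plane.
The resultant acts 0.326798 + 0.00809646 = 0.334894 m (along the plate) below the hinge at the top edge, so the moment about the hinge is M = F × 0.334894 = 52.6938 × 0.334894 = 17.6468 kN·m.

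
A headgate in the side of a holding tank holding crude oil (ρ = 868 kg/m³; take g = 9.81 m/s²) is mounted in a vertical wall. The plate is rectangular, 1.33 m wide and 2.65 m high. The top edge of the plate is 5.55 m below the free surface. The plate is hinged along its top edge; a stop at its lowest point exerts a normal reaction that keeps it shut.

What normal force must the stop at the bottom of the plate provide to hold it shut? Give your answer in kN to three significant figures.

γ = ρg = 868 × 9.81 / 1000 = 8.51508 kN/m³.
The centroid lies 2.65/2 = 1.325 m below the top edge, so the centroid depth is h_c = 5.55 + 1.325 = 6.875 m.
A = 1.33 × 2.65 = 3.5245 m².
Resultant F = γ·h_c·A = 8.51508 × 6.875 × 3.5245 = 206.328 kN.
I_c = b·h³/12 = 1.33 × 2.65³/12 = 2.06257 m⁴.
Centre of pressure: y_p = y_c + I_c/(y_c·A) = 6.875 + 2.06257/(6.875 × 3.5245) = 6.875 + 0.0851213 = 6.96012 m along the plane.
The resultant acts 1.325 + 0.0851213 = 1.41012 m (along the plate) below the hinge at the top edge, so the moment about the hinge is M = F × 1.41012 = 206.328 × 1.41012 = 290.947 kN·m.
A normal force at the bottom, 2.65 m from the hinge, must supply this moment: P = 290.947/2.65 = 109.791 kN.

P ≈ 110 kN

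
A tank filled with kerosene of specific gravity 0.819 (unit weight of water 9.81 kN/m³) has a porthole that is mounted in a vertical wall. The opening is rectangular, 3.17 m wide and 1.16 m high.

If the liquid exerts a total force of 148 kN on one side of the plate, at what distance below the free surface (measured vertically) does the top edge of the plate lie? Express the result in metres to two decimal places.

γ = 0.819 × 9.81 = 8.03439 kN/m³.
A = 3.17 × 1.16 = 3.6772 m².
From F = γ·h_c·A, the centroid depth is h_c = 148/(8.03439 × 3.6772) = 5.00947 m.
The centroid lies 1.16/2 = 0.58 m below the top edge, so the top edge sits at h_top = 5.00947 − 0.58 = 4.42947 m below the surface.

d_top ≈ 4.43 m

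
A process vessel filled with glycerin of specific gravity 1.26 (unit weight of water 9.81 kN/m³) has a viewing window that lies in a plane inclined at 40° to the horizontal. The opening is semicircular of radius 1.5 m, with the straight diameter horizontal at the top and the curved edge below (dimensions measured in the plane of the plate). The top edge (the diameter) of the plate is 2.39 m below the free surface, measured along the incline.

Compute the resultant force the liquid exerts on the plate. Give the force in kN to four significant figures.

F ≈ 84.99 kN

γ = 1.26 × 9.81 = 12.3606 kN/m³.
Let θ = 40° be the plate's angle to the horizontal; measure y along the incline from where the plane meets the free surface. Vertical depth h = y·sinθ with sinθ = 0.642788.
The centroid of a semicircle lies 4r/(3π) = 0.63662 m from the diameter, here below the top edge, so y_c = 2.39 + 0.63662 = 3.02662 m and h_c = 3.02662 × 0.642788 = 1.94548 m.
A = πr²/2 = π × 1.5²/2 = 3.53429 m².
Resultant F = γ·h_c·A = 12.3606 × 1.94548 × 3.53429 = 84.9901 kN.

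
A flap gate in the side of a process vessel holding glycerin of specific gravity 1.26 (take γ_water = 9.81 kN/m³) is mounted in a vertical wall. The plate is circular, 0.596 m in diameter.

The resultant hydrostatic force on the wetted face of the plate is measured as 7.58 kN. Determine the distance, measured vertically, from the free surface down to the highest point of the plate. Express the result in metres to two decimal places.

γ = 1.26 × 9.81 = 12.3606 kN/m³.
A = π(0.298)² = 0.278986 m².
From F = γ·h_c·A, the centroid depth is h_c = 7.58/(12.3606 × 0.278986) = 2.1981 m.
The centroid is at the centre, 0.298 m below the top of the plate, so the highest point sits at h_top = 2.1981 − 0.298 = 1.9001 m below the surface.

d_top ≈ 1.90 m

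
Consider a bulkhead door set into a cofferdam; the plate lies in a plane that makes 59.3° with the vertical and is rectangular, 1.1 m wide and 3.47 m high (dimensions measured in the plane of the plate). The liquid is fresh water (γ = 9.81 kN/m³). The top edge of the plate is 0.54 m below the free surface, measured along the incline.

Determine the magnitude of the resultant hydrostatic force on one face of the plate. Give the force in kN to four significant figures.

γ = 9.81 kN/m³.
The plate makes 59.3° with the vertical, i.e. θ = 90° − 59.3° = 30.7° to the horizontal. Measuring y along the incline from the free-surface line, vertical depth h = y·sinθ with sinθ = 0.510543.
The centroid lies 3.47/2 = 1.735 m below the top edge, so y_c = 0.54 + 1.735 = 2.275 m and h_c = 2.275 × 0.510543 = 1.16149 m.
A = 1.1 × 3.47 = 3.817 m².
Resultant F = γ·h_c·A = 9.81 × 1.16149 × 3.817 = 43.4917 kN.

F ≈ 43.49 kN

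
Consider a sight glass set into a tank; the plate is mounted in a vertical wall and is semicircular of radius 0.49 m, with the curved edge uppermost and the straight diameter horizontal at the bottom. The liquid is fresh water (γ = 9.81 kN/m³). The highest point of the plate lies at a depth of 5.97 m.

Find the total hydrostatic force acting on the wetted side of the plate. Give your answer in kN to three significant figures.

γ = 9.81 kN/m³.
The centroid lies 4r/(3π) = 0.207962 m above the diameter, so r − 4r/(3π) = 0.49 − 0.207962 = 0.282038 m below the topmost point, so the centroid depth is h_c = 5.97 + 0.282038 = 6.25204 m.
A = πr²/2 = π × 0.49²/2 = 0.377148 m².
Resultant F = γ·h_c·A = 9.81 × 6.25204 × 0.377148 = 23.1314 kN.

F ≈ 23.1 kN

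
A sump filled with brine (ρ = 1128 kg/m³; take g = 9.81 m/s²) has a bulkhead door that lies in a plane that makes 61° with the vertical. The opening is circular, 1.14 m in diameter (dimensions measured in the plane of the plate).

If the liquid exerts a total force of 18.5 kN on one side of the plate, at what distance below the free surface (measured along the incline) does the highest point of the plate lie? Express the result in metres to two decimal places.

γ = ρg = 1128 × 9.81 / 1000 = 11.06568 kN/m³.
A = π(0.57)² = 1.0207 m².
From F = γ·h_c·A, the centroid depth is h_c = 18.5/(11.06568 × 1.0207) = 1.63793 m.
The plate makes 61° with the vertical, i.e. θ = 90° − 61° = 29° to the horizontal. Measuring y along the incline from the free-surface line, vertical depth h = y·sinθ with sinθ = 0.484810.
Along the incline, y_c = h_c/sinθ = 1.63793/0.484810 = 3.3785 m.
The centroid is at the centre, 0.57 m below the top of the plate, so the highest point sits at y_top = 3.3785 − 0.57 = 2.8085 m along the incline.

y_top ≈ 2.81 m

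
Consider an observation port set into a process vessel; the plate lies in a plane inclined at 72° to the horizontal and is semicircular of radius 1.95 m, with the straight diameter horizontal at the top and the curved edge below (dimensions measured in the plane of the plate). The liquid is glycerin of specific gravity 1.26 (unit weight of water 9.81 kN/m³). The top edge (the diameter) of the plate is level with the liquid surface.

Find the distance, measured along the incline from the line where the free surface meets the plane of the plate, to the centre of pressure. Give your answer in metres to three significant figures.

γ = 1.26 × 9.81 = 12.3606 kN/m³.
Let θ = 72° be the plate's angle to the horizontal; measure y along the incline from where the plane meets the free surface. Vertical depth h = y·sinθ with sinθ = 0.951057.
The centroid of a semicircle lies 4r/(3π) = 0.827606 m from the diameter, here below the top edge, so y_c = 0.827606 m and h_c = 0.827606 × 0.951057 = 0.7871 m.
A = πr²/2 = π × 1.95²/2 = 5.97295 m².
Resultant F = γ·h_c·A = 12.3606 × 0.7871 × 5.97295 = 58.111 kN.
I_c = (π/8 − 8/(9π))·r⁴ = 0.109757 × 1.95⁴ = 1.58698 m⁴.
Centre of pressure: y_p = y_c + I_c/(y_c·A) = 0.827606 + 1.58698/(0.827606 × 5.97295) = 0.827606 + 0.32104 = 1.14865 m along the plane.

y_p = 1.15 m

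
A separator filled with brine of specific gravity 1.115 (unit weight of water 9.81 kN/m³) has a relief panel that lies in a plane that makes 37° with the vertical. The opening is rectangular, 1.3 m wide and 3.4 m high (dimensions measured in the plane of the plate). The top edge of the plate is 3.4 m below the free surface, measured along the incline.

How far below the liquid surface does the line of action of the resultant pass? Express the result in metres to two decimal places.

γ = 1.115 × 9.81 = 10.93815 kN/m³.
The plate makes 37° with the vertical, i.e. θ = 90° − 37° = 53° to the horizontal. Measuring y along the incline from the free-surface line, vertical depth h = y·sinθ with sinθ = 0.798636.
The centroid lies 3.4/2 = 1.7 m below the top edge, so y_c = 3.4 + 1.7 = 5.1 m and h_c = 5.1 × 0.798636 = 4.07304 m.
A = 1.3 × 3.4 = 4.42 m².
Resultant F = γ·h_c·A = 10.93815 × 4.07304 × 4.42 = 196.918 kN.
I_c = b·h³/12 = 1.3 × 3.4³/12 = 4.25793 m⁴.
Centre of pressure: y_p = y_c + I_c/(y_c·A) = 5.1 + 4.25793/(5.1 × 4.42) = 5.1 + 0.188889 = 5.28889 m along the plane.
Vertically, h_p = y_p·sinθ = 5.28889 × 0.798636 = 4.2239 m.

h_p = 4.22 m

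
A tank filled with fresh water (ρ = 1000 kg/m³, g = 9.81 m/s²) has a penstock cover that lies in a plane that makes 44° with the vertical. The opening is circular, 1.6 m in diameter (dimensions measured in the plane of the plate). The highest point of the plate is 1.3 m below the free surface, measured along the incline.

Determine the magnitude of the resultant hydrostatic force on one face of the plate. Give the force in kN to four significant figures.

γ = ρg = 1000 × 9.81 = 9810 N/m³ = 9.81 kN/m³.
The plate makes 44° with the vertical, i.e. θ = 90° − 44° = 46° to the horizontal. Measuring y along the incline from the free-surface line, vertical depth h = y·sinθ with sinθ = 0.719340.
The centroid is at the centre, 0.8 m below the top of the plate, so y_c = 1.3 + 0.8 = 2.1 m and h_c = 2.1 × 0.719340 = 1.51061 m.
A = π(0.8)² = 2.01062 m².
Resultant F = γ·h_c·A = 9.81 × 1.51061 × 2.01062 = 29.7955 kN.

F ≈ 29.80 kN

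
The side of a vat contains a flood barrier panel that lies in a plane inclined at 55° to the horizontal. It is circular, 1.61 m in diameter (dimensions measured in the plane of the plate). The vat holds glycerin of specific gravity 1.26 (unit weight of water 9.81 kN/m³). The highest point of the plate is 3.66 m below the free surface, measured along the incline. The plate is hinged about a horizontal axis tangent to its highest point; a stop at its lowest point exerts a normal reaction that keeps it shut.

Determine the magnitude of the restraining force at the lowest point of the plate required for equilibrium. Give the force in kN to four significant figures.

γ = 1.26 × 9.81 = 12.3606 kN/m³.
Let θ = 55° be the plate's angle to the horizontal; measure y along the incline from where the plane meets the free surface. Vertical depth h = y·sinθ with sinθ = 0.819152.
The centroid is at the centre, 0.805 m below the top of the plate, so y_c = 3.66 + 0.805 = 4.465 m and h_c = 4.465 × 0.819152 = 3.65751 m.
A = π(0.805)² = 2.03583 m².
Resultant F = γ·h_c·A = 12.3606 × 3.65751 × 2.03583 = 92.0379 kN.
I_c = πr⁴/4 = π × 0.805⁴/4 = 0.329817 m⁴.
Centre of pressure: y_p = y_c + I_c/(y_c·A) = 4.465 + 0.329817/(4.465 × 2.03583) = 4.465 + 0.0362836 = 4.50128 m along the plane.
The resultant acts 0.805 + 0.0362836 = 0.841284 m (along the plate) below the hinge at the top edge, so the moment about the hinge is M = F × 0.841284 = 92.0379 × 0.841284 = 77.43 kN·m.
A normal force at the bottom, 1.61 m from the hinge, must supply this moment: P = 77.43/1.61 = 48.0932 kN.

P ≈ 48.09 kN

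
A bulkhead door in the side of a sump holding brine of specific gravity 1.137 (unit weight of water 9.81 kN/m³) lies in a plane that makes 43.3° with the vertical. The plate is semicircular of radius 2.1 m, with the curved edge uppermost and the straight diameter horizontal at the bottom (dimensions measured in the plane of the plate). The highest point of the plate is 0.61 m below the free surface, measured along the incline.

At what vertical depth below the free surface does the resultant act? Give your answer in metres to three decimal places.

γ = 1.137 × 9.81 = 11.15397 kN/m³.
The plate makes 43.3° with the vertical, i.e. θ = 90° − 43.3° = 46.7° to the horizontal. Measuring y along the incline from the free-surface line, vertical depth h = y·sinθ with sinθ = 0.727773.
The centroid lies 4r/(3π) = 0.891268 m above the diameter, so r − 4r/(3π) = 2.1 − 0.891268 = 1.20873 m below the topmost point, so y_c = 0.61 + 1.20873 = 1.81873 m and h_c = 1.81873 × 0.727773 = 1.32362 m.
A = πr²/2 = π × 2.1²/2 = 6.92721 m².
Resultant F = γ·h_c·A = 11.15397 × 1.32362 × 6.92721 = 102.271 kN.
I_c = (π/8 − 8/(9π))·r⁴ = 0.109757 × 2.1⁴ = 2.13457 m⁴.
Centre of pressure: y_p = y_c + I_c/(y_c·A) = 1.81873 + 2.13457/(1.81873 × 6.92721) = 1.81873 + 0.169427 = 1.98816 m along the plane.
Vertically, h_p = y_p·sinθ = 1.98816 × 0.727773 = 1.44693 m.

h_p = 1.447 m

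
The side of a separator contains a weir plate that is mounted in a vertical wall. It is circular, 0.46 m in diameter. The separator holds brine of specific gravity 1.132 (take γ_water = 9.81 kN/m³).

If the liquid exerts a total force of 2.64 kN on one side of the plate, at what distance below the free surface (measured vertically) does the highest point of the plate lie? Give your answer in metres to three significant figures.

d_top ≈ 1.20 m

γ = 1.132 × 9.81 = 11.10492 kN/m³.
A = π(0.23)² = 0.16619 m².
From F = γ·h_c·A, the centroid depth is h_c = 2.64/(11.10492 × 0.16619) = 1.43049 m.
The centroid is at the centre, 0.23 m below the top of the plate, so the highest point sits at h_top = 1.43049 − 0.23 = 1.20049 m below the surface.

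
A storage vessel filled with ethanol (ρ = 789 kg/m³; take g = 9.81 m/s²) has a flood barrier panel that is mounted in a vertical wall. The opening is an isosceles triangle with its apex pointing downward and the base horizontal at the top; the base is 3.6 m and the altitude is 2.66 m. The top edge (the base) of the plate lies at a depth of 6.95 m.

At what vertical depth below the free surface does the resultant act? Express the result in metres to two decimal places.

γ = ρg = 789 × 9.81 / 1000 = 7.74009 kN/m³.
With the apex down, the centroid sits h/3 = 2.66/3 = 0.886667 m below the base (the top edge), so the centroid depth is h_c = 6.95 + 0.886667 = 7.83667 m.
A = ½ × 3.6 × 2.66 = 4.788 m².
Resultant F = γ·h_c·A = 7.74009 × 7.83667 × 4.788 = 290.423 kN.
I_c = b·h³/36 = 3.6 × 2.66³/36 = 1.88211 m⁴.
Centre of pressure: y_p = y_c + I_c/(y_c·A) = 7.83667 + 1.88211/(7.83667 × 4.788) = 7.83667 + 0.0501602 = 7.88683 m along the plane.

h_p = 7.89 m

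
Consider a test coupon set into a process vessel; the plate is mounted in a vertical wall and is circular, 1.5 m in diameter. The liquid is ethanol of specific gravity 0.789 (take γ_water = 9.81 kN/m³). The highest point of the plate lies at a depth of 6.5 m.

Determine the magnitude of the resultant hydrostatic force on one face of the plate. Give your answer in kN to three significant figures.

γ = 0.789 × 9.81 = 7.74009 kN/m³.
The centroid is at the centre, 0.75 m below the top of the plate, so the centroid depth is h_c = 6.5 + 0.75 = 7.25 m.
A = π(0.75)² = 1.76715 m².
Resultant F = γ·h_c·A = 7.74009 × 7.25 × 1.76715 = 99.1648 kN.

F ≈ 99.2 kN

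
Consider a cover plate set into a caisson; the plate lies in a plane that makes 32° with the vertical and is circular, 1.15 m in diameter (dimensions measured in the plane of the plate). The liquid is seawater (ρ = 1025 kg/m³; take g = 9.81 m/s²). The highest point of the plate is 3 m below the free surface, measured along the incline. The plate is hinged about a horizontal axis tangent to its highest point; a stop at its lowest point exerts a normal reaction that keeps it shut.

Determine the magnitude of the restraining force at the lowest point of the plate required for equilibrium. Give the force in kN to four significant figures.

γ = ρg = 1025 × 9.81 / 1000 = 10.05525 kN/m³.
The plate makes 32° with the vertical, i.e. θ = 90° − 32° = 58° to the horizontal. Measuring y along the incline from the free-surface line, vertical depth h = y·sinθ with sinθ = 0.848048.
The centroid is at the centre, 0.575 m below the top of the plate, so y_c = 3 + 0.575 = 3.575 m and h_c = 3.575 × 0.848048 = 3.03177 m.
A = π(0.575)² = 1.03869 m².
Resultant F = γ·h_c·A = 10.05525 × 3.03177 × 1.03869 = 31.6647 kN.
I_c = πr⁴/4 = π × 0.575⁴/4 = 0.0858541 m⁴.
Centre of pressure: y_p = y_c + I_c/(y_c·A) = 3.575 + 0.0858541/(3.575 × 1.03869) = 3.575 + 0.0231206 = 3.59812 m along the plane.
The resultant acts 0.575 + 0.0231206 = 0.598121 m (along the plate) below the hinge at the top edge, so the moment about the hinge is M = F × 0.598121 = 31.6647 × 0.598121 = 18.9393 kN·m.
A normal force at the bottom, 1.15 m from the hinge, must supply this moment: P = 18.9393/1.15 = 16.469 kN.

P ≈ 16.47 kN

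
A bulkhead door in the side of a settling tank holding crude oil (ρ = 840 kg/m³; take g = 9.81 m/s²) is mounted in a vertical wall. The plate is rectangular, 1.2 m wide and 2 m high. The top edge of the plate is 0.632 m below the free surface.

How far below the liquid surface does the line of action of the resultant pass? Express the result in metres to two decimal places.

γ = ρg = 840 × 9.81 / 1000 = 8.2404 kN/m³.
The centroid lies 2/2 = 1 m below the top edge, so the centroid depth is h_c = 0.632 + 1 = 1.632 m.
A = 1.2 × 2 = 2.4 m².
Resultant F = γ·h_c·A = 8.2404 × 1.632 × 2.4 = 32.276 kN.
I_c = b·h³/12 = 1.2 × 2³/12 = 0.8 m⁴.
Centre of pressure: y_p = y_c + I_c/(y_c·A) = 1.632 + 0.8/(1.632 × 2.4) = 1.632 + 0.204248 = 1.83625 m along the plane.

h_p = 1.84 m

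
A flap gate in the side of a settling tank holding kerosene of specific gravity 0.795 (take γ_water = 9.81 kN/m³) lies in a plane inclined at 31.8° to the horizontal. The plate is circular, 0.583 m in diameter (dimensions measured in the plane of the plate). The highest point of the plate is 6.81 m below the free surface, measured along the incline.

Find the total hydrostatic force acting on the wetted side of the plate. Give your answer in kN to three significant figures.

F ≈ 7.79 kN

γ = 0.795 × 9.81 = 7.79895 kN/m³.
Let θ = 31.8° be the plate's angle to the horizontal; measure y along the incline from where the plane meets the free surface. Vertical depth h = y·sinθ with sinθ = 0.526956.
The centroid is at the centre, 0.2915 m below the top of the plate, so y_c = 6.81 + 0.2915 = 7.1015 m and h_c = 7.1015 × 0.526956 = 3.74218 m.
A = π(0.2915)² = 0.266948 m².
Resultant F = γ·h_c·A = 7.79895 × 3.74218 × 0.266948 = 7.7909 kN.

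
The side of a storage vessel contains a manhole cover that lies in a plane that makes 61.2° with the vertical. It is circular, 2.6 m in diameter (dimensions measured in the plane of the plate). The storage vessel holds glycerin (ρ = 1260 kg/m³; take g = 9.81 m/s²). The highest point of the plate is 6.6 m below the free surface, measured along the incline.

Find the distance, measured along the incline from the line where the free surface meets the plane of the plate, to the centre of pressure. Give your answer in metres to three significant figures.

y_p = 7.95 m

γ = ρg = 1260 × 9.81 / 1000 = 12.3606 kN/m³.
The plate makes 61.2° with the vertical, i.e. θ = 90° − 61.2° = 28.8° to the horizontal. Measuring y along the incline from the free-surface line, vertical depth h = y·sinθ with sinθ = 0.481754.
The centroid is at the centre, 1.3 m below the top of the plate, so y_c = 6.6 + 1.3 = 7.9 m and h_c = 7.9 × 0.481754 = 3.80586 m.
A = π(1.3)² = 5.30929 m².
Resultant F = γ·h_c·A = 12.3606 × 3.80586 × 5.30929 = 249.763 kN.
I_c = πr⁴/4 = π × 1.3⁴/4 = 2.24318 m⁴.
Centre of pressure: y_p = y_c + I_c/(y_c·A) = 7.9 + 2.24318/(7.9 × 5.30929) = 7.9 + 0.0534811 = 7.95348 m along the plane.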